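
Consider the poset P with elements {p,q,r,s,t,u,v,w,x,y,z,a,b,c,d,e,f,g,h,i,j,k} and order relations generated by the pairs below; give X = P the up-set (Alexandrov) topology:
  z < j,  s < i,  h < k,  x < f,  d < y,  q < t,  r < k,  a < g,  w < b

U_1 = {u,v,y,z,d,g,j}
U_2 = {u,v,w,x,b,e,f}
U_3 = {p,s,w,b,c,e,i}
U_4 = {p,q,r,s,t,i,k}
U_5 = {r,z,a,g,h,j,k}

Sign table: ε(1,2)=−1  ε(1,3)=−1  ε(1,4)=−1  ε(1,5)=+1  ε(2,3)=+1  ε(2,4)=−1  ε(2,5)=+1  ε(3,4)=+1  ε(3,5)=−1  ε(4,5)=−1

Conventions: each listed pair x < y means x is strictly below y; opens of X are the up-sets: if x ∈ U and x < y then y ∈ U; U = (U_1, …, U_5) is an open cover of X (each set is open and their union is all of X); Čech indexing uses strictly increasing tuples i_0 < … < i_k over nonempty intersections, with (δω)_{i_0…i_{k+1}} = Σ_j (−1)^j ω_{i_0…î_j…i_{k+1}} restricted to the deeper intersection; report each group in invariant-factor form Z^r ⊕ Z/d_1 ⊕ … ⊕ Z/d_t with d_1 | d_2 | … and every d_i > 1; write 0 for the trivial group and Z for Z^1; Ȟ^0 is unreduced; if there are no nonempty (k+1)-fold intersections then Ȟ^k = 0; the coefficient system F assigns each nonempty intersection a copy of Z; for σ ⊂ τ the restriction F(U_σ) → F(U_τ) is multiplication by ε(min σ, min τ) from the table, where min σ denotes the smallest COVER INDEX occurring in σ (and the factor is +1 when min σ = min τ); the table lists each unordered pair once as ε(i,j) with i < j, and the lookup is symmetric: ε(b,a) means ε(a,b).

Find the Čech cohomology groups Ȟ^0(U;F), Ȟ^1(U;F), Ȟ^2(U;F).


Ȟ^0 = Z, Ȟ^1 = Z, Ȟ^2 = 0

nerve of the cover:
  U12={u,v} U15={z,g,j} U23={w,b,e} U34={p,s,i} U45={r,k}
C dims 5,5; δ0: rk 4, SNF 1^4
Ȟ^0 = (5 − 4) − 0 = 1, so Ȟ^0 ≅ Z
Ȟ^1 = (5 − 0) − 4 = 1, so Ȟ^1 ≅ Z
Ȟ^2 = (0 − 0) − 0 = 0, so Ȟ^2 ≅ 0


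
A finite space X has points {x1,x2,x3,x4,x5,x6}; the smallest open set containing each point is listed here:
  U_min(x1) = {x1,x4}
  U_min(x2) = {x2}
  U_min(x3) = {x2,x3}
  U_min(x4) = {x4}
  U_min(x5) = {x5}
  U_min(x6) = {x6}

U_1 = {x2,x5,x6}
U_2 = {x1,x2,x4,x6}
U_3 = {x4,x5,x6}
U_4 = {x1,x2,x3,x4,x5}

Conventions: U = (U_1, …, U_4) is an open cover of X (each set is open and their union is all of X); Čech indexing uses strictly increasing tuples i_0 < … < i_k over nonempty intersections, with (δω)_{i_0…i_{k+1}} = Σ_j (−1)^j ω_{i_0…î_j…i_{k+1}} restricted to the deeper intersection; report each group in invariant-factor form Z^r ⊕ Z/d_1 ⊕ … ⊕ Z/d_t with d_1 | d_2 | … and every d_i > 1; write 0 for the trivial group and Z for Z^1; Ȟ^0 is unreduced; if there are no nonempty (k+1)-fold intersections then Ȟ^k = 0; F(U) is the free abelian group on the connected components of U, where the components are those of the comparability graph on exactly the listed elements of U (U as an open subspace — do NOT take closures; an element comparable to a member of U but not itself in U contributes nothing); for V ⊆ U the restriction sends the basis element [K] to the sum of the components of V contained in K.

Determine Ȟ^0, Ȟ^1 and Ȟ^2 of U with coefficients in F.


nerve of the cover:
  U12={x2,x6} U13={x5,x6} U14={x2,x5} U23={x4,x6} U24={x1,x2,x4} U34={x4,x5}
  U123={x6} U124={x2} U134={x5} U234={x4}
components per intersection:
  U1: {x2} {x5} {x6}
  U2: {x1,x4} {x2} {x6}
  U3: {x4} {x5} {x6}
  U4: {x1,x4} {x2,x3} {x5}
  U12: {x2} {x6}
  U13: {x5} {x6}
  U14: {x2} {x5}
  U23: {x4} {x6}
  U24: {x1,x4} {x2}
  U34: {x4} {x5}
  U123: {x6}
  U124: {x2}
  U134: {x5}
  U234: {x4}
C dims 12,12,4; δ0: rk 8, SNF 1^8; δ1: rk 4, SNF 1^4
Ȟ^0 = (12 − 8) − 0 = 4, so Ȟ^0 ≅ Z^4
Ȟ^1 = (12 − 4) − 8 = 0, so Ȟ^1 ≅ 0
Ȟ^2 = (4 − 0) − 4 = 0, so Ȟ^2 ≅ 0

Ȟ^0(U;F) ≅ Z^4; Ȟ^1(U;F) ≅ 0; Ȟ^2(U;F) ≅ 0


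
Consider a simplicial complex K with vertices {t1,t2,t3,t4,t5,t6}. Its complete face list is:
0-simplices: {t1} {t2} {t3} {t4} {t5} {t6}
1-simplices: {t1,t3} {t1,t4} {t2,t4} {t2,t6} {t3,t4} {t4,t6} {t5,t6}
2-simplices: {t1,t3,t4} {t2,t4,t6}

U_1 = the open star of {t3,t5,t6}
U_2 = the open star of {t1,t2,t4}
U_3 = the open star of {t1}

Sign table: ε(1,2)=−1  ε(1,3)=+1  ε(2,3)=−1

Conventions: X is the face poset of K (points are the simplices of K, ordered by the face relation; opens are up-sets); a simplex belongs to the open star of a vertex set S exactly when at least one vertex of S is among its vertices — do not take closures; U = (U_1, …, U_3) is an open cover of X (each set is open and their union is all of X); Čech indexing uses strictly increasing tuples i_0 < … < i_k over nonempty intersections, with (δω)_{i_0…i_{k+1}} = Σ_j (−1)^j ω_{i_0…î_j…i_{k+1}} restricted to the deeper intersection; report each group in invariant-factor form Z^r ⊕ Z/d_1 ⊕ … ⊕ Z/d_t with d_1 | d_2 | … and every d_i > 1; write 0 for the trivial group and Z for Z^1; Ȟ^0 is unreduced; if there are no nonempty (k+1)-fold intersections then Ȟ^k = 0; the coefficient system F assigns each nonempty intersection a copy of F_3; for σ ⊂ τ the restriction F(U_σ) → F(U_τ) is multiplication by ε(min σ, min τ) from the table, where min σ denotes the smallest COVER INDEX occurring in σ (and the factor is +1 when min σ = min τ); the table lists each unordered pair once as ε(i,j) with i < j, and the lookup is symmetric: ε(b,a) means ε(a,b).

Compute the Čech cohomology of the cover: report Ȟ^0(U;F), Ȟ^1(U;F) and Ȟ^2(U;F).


Ȟ^0 ≅ Z/3, Ȟ^1 ≅ 0 and Ȟ^2 ≅ 0

nerve of the cover:
  U1={{t3},{t5},{t6},{t1,t3},{t2,t6},{t3,t4},{t4,t6},{t5,t6},{t1,t3,t4},{t2,t4,t6}} U2={{t1},{t2},{t4},{t1,t3},{t1,t4},{t2,t4},{t2,t6},{t3,t4},{t4,t6},{t1,t3,t4},{t2,t4,t6}} U3={{t1},{t1,t3},{t1,t4},{t1,t3,t4}}
  U12={{t1,t3},{t2,t6},{t3,t4},{t4,t6},{t1,t3,t4},{t2,t4,t6}} U13={{t1,t3},{t1,t3,t4}} U23={{t1},{t1,t3},{t1,t4},{t1,t3,t4}}
  U123={{t1,t3},{t1,t3,t4}}
C dims 3,3,1; δ0: rk_F3 2; δ1: rk_F3 1
Ȟ^0 = (3 − 2) − 0 = 1, so Ȟ^0 ≅ Z/3
Ȟ^1 = (3 − 1) − 2 = 0, so Ȟ^1 ≅ 0
Ȟ^2 = (1 − 0) − 1 = 0, so Ȟ^2 ≅ 0


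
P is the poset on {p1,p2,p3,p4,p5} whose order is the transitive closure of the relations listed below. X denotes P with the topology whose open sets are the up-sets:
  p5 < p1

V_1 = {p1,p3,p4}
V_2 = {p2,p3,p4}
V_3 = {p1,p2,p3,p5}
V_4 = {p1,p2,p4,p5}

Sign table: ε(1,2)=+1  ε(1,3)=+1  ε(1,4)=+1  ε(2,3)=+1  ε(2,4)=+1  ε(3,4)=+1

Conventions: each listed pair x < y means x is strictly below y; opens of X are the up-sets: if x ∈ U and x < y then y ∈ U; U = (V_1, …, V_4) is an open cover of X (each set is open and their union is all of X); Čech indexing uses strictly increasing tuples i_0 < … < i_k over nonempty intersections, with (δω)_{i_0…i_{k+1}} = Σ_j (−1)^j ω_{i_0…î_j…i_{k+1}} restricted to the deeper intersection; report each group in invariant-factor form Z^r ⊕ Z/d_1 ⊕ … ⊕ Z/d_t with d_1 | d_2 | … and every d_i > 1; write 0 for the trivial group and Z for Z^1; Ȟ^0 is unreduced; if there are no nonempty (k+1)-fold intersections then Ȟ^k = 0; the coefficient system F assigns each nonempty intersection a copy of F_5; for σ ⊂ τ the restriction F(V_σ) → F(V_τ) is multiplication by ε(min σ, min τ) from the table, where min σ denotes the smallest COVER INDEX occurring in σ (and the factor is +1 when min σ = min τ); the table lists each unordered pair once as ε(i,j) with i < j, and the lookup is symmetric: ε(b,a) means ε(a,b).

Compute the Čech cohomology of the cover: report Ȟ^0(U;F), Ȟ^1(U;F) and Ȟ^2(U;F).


Ȟ^0(U;F) ≅ Z/5,  Ȟ^1(U;F) ≅ 0,  Ȟ^2(U;F) ≅ Z/5

cover nerve:
  V12={p3,p4} V13={p1,p3} V14={p1,p4} V23={p2,p3} V24={p2,p4} V34={p1,p2,p5}
  V123={p3} V124={p4} V134={p1} V234={p2}
C dims 4,6,4; δ0: rk_F5 3; δ1: rk_F5 3
Ȟ^0: (4−3)−0=1 ⇒ Z/5
Ȟ^1: (6−3)−3=0 ⇒ 0
Ȟ^2: (4−0)−3=1 ⇒ Z/5


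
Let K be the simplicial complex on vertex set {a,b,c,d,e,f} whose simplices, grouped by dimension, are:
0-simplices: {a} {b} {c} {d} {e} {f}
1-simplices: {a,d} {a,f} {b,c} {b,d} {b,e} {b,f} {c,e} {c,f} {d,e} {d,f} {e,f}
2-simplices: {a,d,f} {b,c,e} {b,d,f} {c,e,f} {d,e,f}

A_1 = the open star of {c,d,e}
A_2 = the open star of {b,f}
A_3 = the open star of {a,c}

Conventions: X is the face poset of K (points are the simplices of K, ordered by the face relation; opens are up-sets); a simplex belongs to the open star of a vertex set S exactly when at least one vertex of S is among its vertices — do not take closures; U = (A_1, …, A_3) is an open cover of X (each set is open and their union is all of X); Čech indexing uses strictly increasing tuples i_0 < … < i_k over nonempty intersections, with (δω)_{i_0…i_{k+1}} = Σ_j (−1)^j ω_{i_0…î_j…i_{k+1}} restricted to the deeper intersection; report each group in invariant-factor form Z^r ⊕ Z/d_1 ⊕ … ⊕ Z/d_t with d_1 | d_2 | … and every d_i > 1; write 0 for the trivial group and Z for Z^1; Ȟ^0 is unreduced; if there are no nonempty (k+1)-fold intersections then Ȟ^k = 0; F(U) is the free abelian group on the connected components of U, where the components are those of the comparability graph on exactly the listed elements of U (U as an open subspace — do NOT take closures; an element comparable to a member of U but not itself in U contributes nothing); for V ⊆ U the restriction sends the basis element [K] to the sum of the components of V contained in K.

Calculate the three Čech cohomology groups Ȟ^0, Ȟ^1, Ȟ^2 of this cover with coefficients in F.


Ȟ^0 = Z, Ȟ^1 = Z and Ȟ^2 = 0

nerve of the cover:
  A1={{c},{d},{e},{a,d},{b,c},{b,d},{b,e},{c,e},{c,f},{d,e},{d,f},{e,f},{a,d,f},{b,c,e},{b,d,f},{c,e,f},{d,e,f}} A2={{b},{f},{a,f},{b,c},{b,d},{b,e},{b,f},{c,f},{d,f},{e,f},{a,d,f},{b,c,e},{b,d,f},{c,e,f},{d,e,f}} A3={{a},{c},{a,d},{a,f},{b,c},{c,e},{c,f},{a,d,f},{b,c,e},{c,e,f}}
  A12={{b,c},{b,d},{b,e},{c,f},{d,f},{e,f},{a,d,f},{b,c,e},{b,d,f},{c,e,f},{d,e,f}} A13={{c},{a,d},{b,c},{c,e},{c,f},{a,d,f},{b,c,e},{c,e,f}} A23={{a,f},{b,c},{c,f},{a,d,f},{b,c,e},{c,e,f}}
  A123={{b,c},{c,f},{a,d,f},{b,c,e},{c,e,f}}
components per intersection:
  A1: {{c},{d},{e},{a,d},{b,c},{b,d},{b,e},{c,e},{c,f},{d,e},{d,f},{e,f},{a,d,f},{b,c,e},{b,d,f},{c,e,f},{d,e,f}}
  A2: {{b},{f},{a,f},{b,c},{b,d},{b,e},{b,f},{c,f},{d,f},{e,f},{a,d,f},{b,c,e},{b,d,f},{c,e,f},{d,e,f}}
  A3: {{a},{a,d},{a,f},{a,d,f}} {{c},{b,c},{c,e},{c,f},{b,c,e},{c,e,f}}
  A12: {{b,c},{b,e},{b,c,e}} {{b,d},{c,f},{d,f},{e,f},{a,d,f},{b,d,f},{c,e,f},{d,e,f}}
  A13: {{c},{b,c},{c,e},{c,f},{b,c,e},{c,e,f}} {{a,d},{a,d,f}}
  A23: {{a,f},{a,d,f}} {{b,c},{b,c,e}} {{c,f},{c,e,f}}
  A123: {{b,c},{b,c,e}} {{c,f},{c,e,f}} {{a,d,f}}
C dims 4,7,3; δ0: rk 3, SNF 1^3; δ1: rk 3, SNF 1^3
Ȟ^0 = (4 − 3) − 0 = 1, so Ȟ^0 ≅ Z
Ȟ^1 = (7 − 3) − 3 = 1, so Ȟ^1 ≅ Z
Ȟ^2 = (3 − 0) − 3 = 0, so Ȟ^2 ≅ 0


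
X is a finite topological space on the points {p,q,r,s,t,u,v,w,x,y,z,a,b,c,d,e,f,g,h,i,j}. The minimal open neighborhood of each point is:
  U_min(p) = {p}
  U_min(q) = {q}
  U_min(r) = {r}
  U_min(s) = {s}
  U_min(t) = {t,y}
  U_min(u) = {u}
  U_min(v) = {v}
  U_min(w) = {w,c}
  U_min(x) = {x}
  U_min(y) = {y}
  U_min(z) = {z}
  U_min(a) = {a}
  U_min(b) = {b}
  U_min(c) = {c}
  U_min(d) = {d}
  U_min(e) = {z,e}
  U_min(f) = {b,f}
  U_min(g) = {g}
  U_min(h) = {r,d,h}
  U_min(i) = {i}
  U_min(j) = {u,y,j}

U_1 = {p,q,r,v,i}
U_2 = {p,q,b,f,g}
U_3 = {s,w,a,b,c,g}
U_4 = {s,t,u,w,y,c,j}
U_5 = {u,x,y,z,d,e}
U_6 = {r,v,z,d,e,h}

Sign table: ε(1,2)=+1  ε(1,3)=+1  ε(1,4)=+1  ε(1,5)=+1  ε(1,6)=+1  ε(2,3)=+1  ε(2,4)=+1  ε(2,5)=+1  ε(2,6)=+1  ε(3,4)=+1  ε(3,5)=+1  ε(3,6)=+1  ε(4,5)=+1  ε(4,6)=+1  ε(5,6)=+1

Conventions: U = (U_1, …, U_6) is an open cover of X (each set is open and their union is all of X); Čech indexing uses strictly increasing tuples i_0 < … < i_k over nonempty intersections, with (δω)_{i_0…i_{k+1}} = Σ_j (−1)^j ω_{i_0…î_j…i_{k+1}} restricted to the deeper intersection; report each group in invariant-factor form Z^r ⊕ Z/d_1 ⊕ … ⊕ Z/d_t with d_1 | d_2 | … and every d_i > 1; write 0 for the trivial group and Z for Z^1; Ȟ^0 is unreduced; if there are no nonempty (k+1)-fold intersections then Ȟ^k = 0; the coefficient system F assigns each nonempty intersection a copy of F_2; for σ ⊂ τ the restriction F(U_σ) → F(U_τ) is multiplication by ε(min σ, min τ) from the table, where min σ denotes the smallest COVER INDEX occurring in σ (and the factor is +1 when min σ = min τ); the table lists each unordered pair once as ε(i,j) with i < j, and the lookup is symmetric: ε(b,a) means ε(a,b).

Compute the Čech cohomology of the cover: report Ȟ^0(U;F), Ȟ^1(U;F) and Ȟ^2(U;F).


nonempty overlaps:
  U12={p,q} U16={r,v} U23={b,g} U34={s,w,c} U45={u,y} U56={z,d,e}
C dims 6,6; δ0: rk_F2 5
degree 0: 6−5−0 = 1 → Ȟ^0 ≅ Z/2
degree 1: 6−0−5 = 1 → Ȟ^1 ≅ Z/2
degree 2: 0−0−0 = 0 → Ȟ^2 ≅ 0

Ȟ^0(U;F) ≅ Z/2, Ȟ^1(U;F) ≅ Z/2, Ȟ^2(U;F) ≅ 0


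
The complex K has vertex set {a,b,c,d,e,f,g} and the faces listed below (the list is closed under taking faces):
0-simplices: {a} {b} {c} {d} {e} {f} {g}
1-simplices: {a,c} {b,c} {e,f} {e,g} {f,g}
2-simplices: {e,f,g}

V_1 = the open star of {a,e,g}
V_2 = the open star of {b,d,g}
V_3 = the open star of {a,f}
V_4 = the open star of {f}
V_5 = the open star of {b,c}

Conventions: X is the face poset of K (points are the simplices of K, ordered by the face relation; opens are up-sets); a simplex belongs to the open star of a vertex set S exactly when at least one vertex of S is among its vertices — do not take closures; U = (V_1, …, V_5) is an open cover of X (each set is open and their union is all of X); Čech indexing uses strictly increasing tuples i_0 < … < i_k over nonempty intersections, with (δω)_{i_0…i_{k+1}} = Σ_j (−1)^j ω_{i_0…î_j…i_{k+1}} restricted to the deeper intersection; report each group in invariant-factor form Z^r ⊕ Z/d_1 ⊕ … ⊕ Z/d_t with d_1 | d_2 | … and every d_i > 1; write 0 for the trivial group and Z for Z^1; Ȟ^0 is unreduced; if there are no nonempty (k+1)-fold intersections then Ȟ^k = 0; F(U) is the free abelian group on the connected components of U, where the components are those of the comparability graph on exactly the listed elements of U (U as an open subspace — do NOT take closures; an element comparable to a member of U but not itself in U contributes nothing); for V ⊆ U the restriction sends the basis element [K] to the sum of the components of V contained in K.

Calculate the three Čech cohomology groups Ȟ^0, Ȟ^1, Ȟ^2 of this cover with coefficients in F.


Ȟ^0(U;F) ≅ Z^3; Ȟ^1(U;F) ≅ 0; Ȟ^2(U;F) ≅ 0

nonempty intersections:
  V1={{a},{e},{g},{a,c},{e,f},{e,g},{f,g},{e,f,g}} V2={{b},{d},{g},{b,c},{e,g},{f,g},{e,f,g}} V3={{a},{f},{a,c},{e,f},{f,g},{e,f,g}} V4={{f},{e,f},{f,g},{e,f,g}} V5={{b},{c},{a,c},{b,c}}
  V12={{g},{e,g},{f,g},{e,f,g}} V13={{a},{a,c},{e,f},{f,g},{e,f,g}} V14={{e,f},{f,g},{e,f,g}} V15={{a,c}} V23={{f,g},{e,f,g}} V24={{f,g},{e,f,g}} V25={{b},{b,c}} V34={{f},{e,f},{f,g},{e,f,g}} V35={{a,c}}
  V123={{f,g},{e,f,g}} V124={{f,g},{e,f,g}} V134={{e,f},{f,g},{e,f,g}} V135={{a,c}} V234={{f,g},{e,f,g}}
  V1234={{f,g},{e,f,g}}
components per intersection:
  V1: {{a},{a,c}} {{e},{g},{e,f},{e,g},{f,g},{e,f,g}}
  V2: {{b},{b,c}} {{d}} {{g},{e,g},{f,g},{e,f,g}}
  V3: {{a},{a,c}} {{f},{e,f},{f,g},{e,f,g}}
  V4: {{f},{e,f},{f,g},{e,f,g}}
  V5: {{b},{c},{a,c},{b,c}}
  V12: {{g},{e,g},{f,g},{e,f,g}}
  V13: {{a},{a,c}} {{e,f},{f,g},{e,f,g}}
  V14: {{e,f},{f,g},{e,f,g}}
  V15: {{a,c}}
  V23: {{f,g},{e,f,g}}
  V24: {{f,g},{e,f,g}}
  V25: {{b},{b,c}}
  V34: {{f},{e,f},{f,g},{e,f,g}}
  V35: {{a,c}}
  V123: {{f,g},{e,f,g}}
  V124: {{f,g},{e,f,g}}
  V134: {{e,f},{f,g},{e,f,g}}
  V135: {{a,c}}
  V234: {{f,g},{e,f,g}}
  V1234: {{f,g},{e,f,g}}
C dims 9,10,5,1; δ0: rk 6, SNF 1^6; δ1: rk 4, SNF 1^4; δ2: rk 1, SNF 1^1
Ȟ^0: (9−6)−0=3 ⇒ Z^3
Ȟ^1: (10−4)−6=0 ⇒ 0
Ȟ^2: (5−1)−4=0 ⇒ 0


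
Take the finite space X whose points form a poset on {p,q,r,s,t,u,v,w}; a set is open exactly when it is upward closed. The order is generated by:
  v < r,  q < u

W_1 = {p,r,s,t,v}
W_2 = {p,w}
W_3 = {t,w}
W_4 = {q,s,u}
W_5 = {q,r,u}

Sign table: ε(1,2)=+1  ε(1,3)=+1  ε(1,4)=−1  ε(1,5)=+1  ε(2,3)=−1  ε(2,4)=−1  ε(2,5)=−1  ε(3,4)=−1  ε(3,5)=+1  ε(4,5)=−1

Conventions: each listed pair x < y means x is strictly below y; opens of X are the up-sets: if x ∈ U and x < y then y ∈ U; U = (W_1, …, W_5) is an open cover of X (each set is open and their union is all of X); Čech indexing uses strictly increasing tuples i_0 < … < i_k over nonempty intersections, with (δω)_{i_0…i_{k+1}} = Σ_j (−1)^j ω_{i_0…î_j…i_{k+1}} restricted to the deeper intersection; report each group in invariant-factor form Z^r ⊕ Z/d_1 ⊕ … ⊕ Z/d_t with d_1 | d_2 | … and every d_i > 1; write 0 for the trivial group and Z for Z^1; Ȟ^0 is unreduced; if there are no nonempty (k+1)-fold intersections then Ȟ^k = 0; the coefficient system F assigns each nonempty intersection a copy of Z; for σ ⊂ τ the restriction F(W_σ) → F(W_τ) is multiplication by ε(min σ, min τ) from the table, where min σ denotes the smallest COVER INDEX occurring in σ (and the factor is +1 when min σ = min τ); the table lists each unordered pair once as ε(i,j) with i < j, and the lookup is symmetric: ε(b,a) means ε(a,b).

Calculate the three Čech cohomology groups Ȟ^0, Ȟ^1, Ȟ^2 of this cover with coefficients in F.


cover nerve:
  W12={p} W13={t} W14={s} W15={r} W23={w} W45={q,u}
C dims 5,6; δ0: rk 5, SNF 1^4·2
Ȟ^0: (5−5)−0=0 ⇒ 0
Ȟ^1: (6−0)−5=1 plus torsion [2] ⇒ Z ⊕ Z/2
Ȟ^2: (0−0)−0=0 ⇒ 0

Ȟ^0 = 0,  Ȟ^1 = Z ⊕ Z/2,  Ȟ^2 = 0


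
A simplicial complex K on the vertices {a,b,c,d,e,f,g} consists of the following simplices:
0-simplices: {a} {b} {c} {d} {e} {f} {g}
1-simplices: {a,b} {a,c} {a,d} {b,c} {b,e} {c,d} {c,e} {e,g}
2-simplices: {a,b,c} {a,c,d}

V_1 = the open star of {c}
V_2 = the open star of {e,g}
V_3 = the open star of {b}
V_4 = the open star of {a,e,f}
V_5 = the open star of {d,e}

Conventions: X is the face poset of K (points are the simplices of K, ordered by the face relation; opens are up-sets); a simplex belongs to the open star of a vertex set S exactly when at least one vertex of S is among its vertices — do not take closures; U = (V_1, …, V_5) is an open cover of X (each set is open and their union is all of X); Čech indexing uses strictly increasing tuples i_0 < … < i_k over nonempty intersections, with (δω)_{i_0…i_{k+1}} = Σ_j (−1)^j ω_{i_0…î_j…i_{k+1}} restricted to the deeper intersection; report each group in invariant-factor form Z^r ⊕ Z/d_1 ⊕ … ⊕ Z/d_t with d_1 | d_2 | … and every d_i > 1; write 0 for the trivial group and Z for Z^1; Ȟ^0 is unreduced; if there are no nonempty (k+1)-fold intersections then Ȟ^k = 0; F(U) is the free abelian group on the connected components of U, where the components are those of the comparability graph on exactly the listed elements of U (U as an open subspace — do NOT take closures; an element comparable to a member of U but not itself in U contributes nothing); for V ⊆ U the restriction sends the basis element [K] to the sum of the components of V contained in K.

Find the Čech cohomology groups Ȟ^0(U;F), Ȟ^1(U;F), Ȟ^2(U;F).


Ȟ^0(U;F) ≅ Z^2, Ȟ^1(U;F) ≅ Z and Ȟ^2(U;F) ≅ 0

nonempty overlaps:
  V1={{c},{a,c},{b,c},{c,d},{c,e},{a,b,c},{a,c,d}} V2={{e},{g},{b,e},{c,e},{e,g}} V3={{b},{a,b},{b,c},{b,e},{a,b,c}} V4={{a},{e},{f},{a,b},{a,c},{a,d},{b,e},{c,e},{e,g},{a,b,c},{a,c,d}} V5={{d},{e},{a,d},{b,e},{c,d},{c,e},{e,g},{a,c,d}}
  V12={{c,e}} V13={{b,c},{a,b,c}} V14={{a,c},{c,e},{a,b,c},{a,c,d}} V15={{c,d},{c,e},{a,c,d}} V23={{b,e}} V24={{e},{b,e},{c,e},{e,g}} V25={{e},{b,e},{c,e},{e,g}} V34={{a,b},{b,e},{a,b,c}} V35={{b,e}} V45={{e},{a,d},{b,e},{c,e},{e,g},{a,c,d}}
  V124={{c,e}} V125={{c,e}} V134={{a,b,c}} V145={{c,e},{a,c,d}} V234={{b,e}} V235={{b,e}} V245={{e},{b,e},{c,e},{e,g}} V345={{b,e}}
  V1245={{c,e}} V2345={{b,e}}
components per intersection:
  V1: {{c},{a,c},{b,c},{c,d},{c,e},{a,b,c},{a,c,d}}
  V2: {{e},{g},{b,e},{c,e},{e,g}}
  V3: {{b},{a,b},{b,c},{b,e},{a,b,c}}
  V4: {{a},{a,b},{a,c},{a,d},{a,b,c},{a,c,d}} {{e},{b,e},{c,e},{e,g}} {{f}}
  V5: {{d},{a,d},{c,d},{a,c,d}} {{e},{b,e},{c,e},{e,g}}
  V12: {{c,e}}
  V13: {{b,c},{a,b,c}}
  V14: {{a,c},{a,b,c},{a,c,d}} {{c,e}}
  V15: {{c,d},{a,c,d}} {{c,e}}
  V23: {{b,e}}
  V24: {{e},{b,e},{c,e},{e,g}}
  V25: {{e},{b,e},{c,e},{e,g}}
  V34: {{a,b},{a,b,c}} {{b,e}}
  V35: {{b,e}}
  V45: {{e},{b,e},{c,e},{e,g}} {{a,d},{a,c,d}}
  V124: {{c,e}}
  V125: {{c,e}}
  V134: {{a,b,c}}
  V145: {{c,e}} {{a,c,d}}
  V234: {{b,e}}
  V235: {{b,e}}
  V245: {{e},{b,e},{c,e},{e,g}}
  V345: {{b,e}}
  V1245: {{c,e}}
  V2345: {{b,e}}
C dims 8,14,9,2; δ0: rk 6, SNF 1^6; δ1: rk 7, SNF 1^7; δ2: rk 2, SNF 1^2
degree 0: 8−6−0 = 2 → Ȟ^0 ≅ Z^2
degree 1: 14−7−6 = 1 → Ȟ^1 ≅ Z
degree 2: 9−2−7 = 0 → Ȟ^2 ≅ 0


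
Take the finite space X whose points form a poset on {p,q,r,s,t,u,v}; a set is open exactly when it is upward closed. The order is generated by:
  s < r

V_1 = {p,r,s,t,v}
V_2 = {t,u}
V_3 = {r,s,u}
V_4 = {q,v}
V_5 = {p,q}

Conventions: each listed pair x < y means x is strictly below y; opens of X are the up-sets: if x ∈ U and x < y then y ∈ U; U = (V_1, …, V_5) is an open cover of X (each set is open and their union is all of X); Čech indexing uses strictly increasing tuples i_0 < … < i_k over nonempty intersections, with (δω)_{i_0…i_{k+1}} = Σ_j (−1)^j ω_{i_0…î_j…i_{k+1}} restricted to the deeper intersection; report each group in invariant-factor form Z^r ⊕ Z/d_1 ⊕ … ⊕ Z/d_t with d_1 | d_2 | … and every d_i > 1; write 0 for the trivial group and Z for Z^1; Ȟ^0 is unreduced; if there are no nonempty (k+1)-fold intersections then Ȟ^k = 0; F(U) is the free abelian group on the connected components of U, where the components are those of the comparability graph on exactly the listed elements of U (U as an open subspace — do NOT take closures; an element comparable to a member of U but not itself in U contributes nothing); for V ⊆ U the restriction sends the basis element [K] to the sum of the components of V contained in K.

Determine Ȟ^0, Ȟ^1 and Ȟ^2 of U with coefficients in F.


Ȟ^0 ≅ Z^6, Ȟ^1 ≅ 0, Ȟ^2 ≅ 0

nonempty intersections:
  V12={t} V13={r,s} V14={v} V15={p} V23={u} V45={q}
components per intersection:
  V1: {p} {r,s} {t} {v}
  V2: {t} {u}
  V3: {r,s} {u}
  V4: {q} {v}
  V5: {p} {q}
  V12: {t}
  V13: {r,s}
  V14: {v}
  V15: {p}
  V23: {u}
  V45: {q}
C dims 12,6; δ0: rk 6, SNF 1^6
Ȟ^0: (12−6)−0=6 ⇒ Z^6
Ȟ^1: (6−0)−6=0 ⇒ 0
Ȟ^2: (0−0)−0=0 ⇒ 0


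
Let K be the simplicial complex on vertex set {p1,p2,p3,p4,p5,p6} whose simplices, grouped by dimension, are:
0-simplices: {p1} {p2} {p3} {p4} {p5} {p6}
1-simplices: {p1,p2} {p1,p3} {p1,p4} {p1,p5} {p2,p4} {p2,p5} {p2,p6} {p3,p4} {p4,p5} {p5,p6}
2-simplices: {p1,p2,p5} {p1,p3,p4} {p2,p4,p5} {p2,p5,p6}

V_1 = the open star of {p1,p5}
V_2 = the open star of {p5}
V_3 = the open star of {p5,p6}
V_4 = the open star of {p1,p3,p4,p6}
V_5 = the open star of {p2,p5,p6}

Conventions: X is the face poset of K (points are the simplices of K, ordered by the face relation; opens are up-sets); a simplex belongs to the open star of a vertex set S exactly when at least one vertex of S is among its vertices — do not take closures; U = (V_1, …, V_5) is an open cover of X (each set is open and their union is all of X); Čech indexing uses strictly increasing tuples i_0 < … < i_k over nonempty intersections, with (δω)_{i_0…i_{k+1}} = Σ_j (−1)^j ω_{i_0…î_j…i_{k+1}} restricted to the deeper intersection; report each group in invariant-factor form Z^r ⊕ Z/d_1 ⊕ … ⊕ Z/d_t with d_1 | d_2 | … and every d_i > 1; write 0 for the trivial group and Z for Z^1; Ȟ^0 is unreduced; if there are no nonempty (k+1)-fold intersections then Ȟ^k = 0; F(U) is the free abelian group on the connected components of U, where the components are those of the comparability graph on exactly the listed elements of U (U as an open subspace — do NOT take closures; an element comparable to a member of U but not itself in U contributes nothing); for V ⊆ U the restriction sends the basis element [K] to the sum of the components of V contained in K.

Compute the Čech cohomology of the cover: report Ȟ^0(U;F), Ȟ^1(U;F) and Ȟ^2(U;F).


nonempty overlaps:
  V1={{p1},{p5},{p1,p2},{p1,p3},{p1,p4},{p1,p5},{p2,p5},{p4,p5},{p5,p6},{p1,p2,p5},{p1,p3,p4},{p2,p4,p5},{p2,p5,p6}} V2={{p5},{p1,p5},{p2,p5},{p4,p5},{p5,p6},{p1,p2,p5},{p2,p4,p5},{p2,p5,p6}} V3={{p5},{p6},{p1,p5},{p2,p5},{p2,p6},{p4,p5},{p5,p6},{p1,p2,p5},{p2,p4,p5},{p2,p5,p6}} V4={{p1},{p3},{p4},{p6},{p1,p2},{p1,p3},{p1,p4},{p1,p5},{p2,p4},{p2,p6},{p3,p4},{p4,p5},{p5,p6},{p1,p2,p5},{p1,p3,p4},{p2,p4,p5},{p2,p5,p6}} V5={{p2},{p5},{p6},{p1,p2},{p1,p5},{p2,p4},{p2,p5},{p2,p6},{p4,p5},{p5,p6},{p1,p2,p5},{p2,p4,p5},{p2,p5,p6}}
  V12={{p5},{p1,p5},{p2,p5},{p4,p5},{p5,p6},{p1,p2,p5},{p2,p4,p5},{p2,p5,p6}} V13={{p5},{p1,p5},{p2,p5},{p4,p5},{p5,p6},{p1,p2,p5},{p2,p4,p5},{p2,p5,p6}} V14={{p1},{p1,p2},{p1,p3},{p1,p4},{p1,p5},{p4,p5},{p5,p6},{p1,p2,p5},{p1,p3,p4},{p2,p4,p5},{p2,p5,p6}} V15={{p5},{p1,p2},{p1,p5},{p2,p5},{p4,p5},{p5,p6},{p1,p2,p5},{p2,p4,p5},{p2,p5,p6}} V23={{p5},{p1,p5},{p2,p5},{p4,p5},{p5,p6},{p1,p2,p5},{p2,p4,p5},{p2,p5,p6}} V24={{p1,p5},{p4,p5},{p5,p6},{p1,p2,p5},{p2,p4,p5},{p2,p5,p6}} V25={{p5},{p1,p5},{p2,p5},{p4,p5},{p5,p6},{p1,p2,p5},{p2,p4,p5},{p2,p5,p6}} V34={{p6},{p1,p5},{p2,p6},{p4,p5},{p5,p6},{p1,p2,p5},{p2,p4,p5},{p2,p5,p6}} V35={{p5},{p6},{p1,p5},{p2,p5},{p2,p6},{p4,p5},{p5,p6},{p1,p2,p5},{p2,p4,p5},{p2,p5,p6}} V45={{p6},{p1,p2},{p1,p5},{p2,p4},{p2,p6},{p4,p5},{p5,p6},{p1,p2,p5},{p2,p4,p5},{p2,p5,p6}}
  V123={{p5},{p1,p5},{p2,p5},{p4,p5},{p5,p6},{p1,p2,p5},{p2,p4,p5},{p2,p5,p6}} V124={{p1,p5},{p4,p5},{p5,p6},{p1,p2,p5},{p2,p4,p5},{p2,p5,p6}} V125={{p5},{p1,p5},{p2,p5},{p4,p5},{p5,p6},{p1,p2,p5},{p2,p4,p5},{p2,p5,p6}} V134={{p1,p5},{p4,p5},{p5,p6},{p1,p2,p5},{p2,p4,p5},{p2,p5,p6}} V135={{p5},{p1,p5},{p2,p5},{p4,p5},{p5,p6},{p1,p2,p5},{p2,p4,p5},{p2,p5,p6}} V145={{p1,p2},{p1,p5},{p4,p5},{p5,p6},{p1,p2,p5},{p2,p4,p5},{p2,p5,p6}} V234={{p1,p5},{p4,p5},{p5,p6},{p1,p2,p5},{p2,p4,p5},{p2,p5,p6}} V235={{p5},{p1,p5},{p2,p5},{p4,p5},{p5,p6},{p1,p2,p5},{p2,p4,p5},{p2,p5,p6}} V245={{p1,p5},{p4,p5},{p5,p6},{p1,p2,p5},{p2,p4,p5},{p2,p5,p6}} V345={{p6},{p1,p5},{p2,p6},{p4,p5},{p5,p6},{p1,p2,p5},{p2,p4,p5},{p2,p5,p6}}
  V1234={{p1,p5},{p4,p5},{p5,p6},{p1,p2,p5},{p2,p4,p5},{p2,p5,p6}} V1235={{p5},{p1,p5},{p2,p5},{p4,p5},{p5,p6},{p1,p2,p5},{p2,p4,p5},{p2,p5,p6}} V1245={{p1,p5},{p4,p5},{p5,p6},{p1,p2,p5},{p2,p4,p5},{p2,p5,p6}} V1345={{p1,p5},{p4,p5},{p5,p6},{p1,p2,p5},{p2,p4,p5},{p2,p5,p6}} V2345={{p1,p5},{p4,p5},{p5,p6},{p1,p2,p5},{p2,p4,p5},{p2,p5,p6}}
  V12345={{p1,p5},{p4,p5},{p5,p6},{p1,p2,p5},{p2,p4,p5},{p2,p5,p6}}
components per intersection:
  V1: {{p1},{p5},{p1,p2},{p1,p3},{p1,p4},{p1,p5},{p2,p5},{p4,p5},{p5,p6},{p1,p2,p5},{p1,p3,p4},{p2,p4,p5},{p2,p5,p6}}
  V2: {{p5},{p1,p5},{p2,p5},{p4,p5},{p5,p6},{p1,p2,p5},{p2,p4,p5},{p2,p5,p6}}
  V3: {{p5},{p6},{p1,p5},{p2,p5},{p2,p6},{p4,p5},{p5,p6},{p1,p2,p5},{p2,p4,p5},{p2,p5,p6}}
  V4: {{p1},{p3},{p4},{p1,p2},{p1,p3},{p1,p4},{p1,p5},{p2,p4},{p3,p4},{p4,p5},{p1,p2,p5},{p1,p3,p4},{p2,p4,p5}} {{p6},{p2,p6},{p5,p6},{p2,p5,p6}}
  V5: {{p2},{p5},{p6},{p1,p2},{p1,p5},{p2,p4},{p2,p5},{p2,p6},{p4,p5},{p5,p6},{p1,p2,p5},{p2,p4,p5},{p2,p5,p6}}
  V12: {{p5},{p1,p5},{p2,p5},{p4,p5},{p5,p6},{p1,p2,p5},{p2,p4,p5},{p2,p5,p6}}
  V13: {{p5},{p1,p5},{p2,p5},{p4,p5},{p5,p6},{p1,p2,p5},{p2,p4,p5},{p2,p5,p6}}
  V14: {{p1},{p1,p2},{p1,p3},{p1,p4},{p1,p5},{p1,p2,p5},{p1,p3,p4}} {{p4,p5},{p2,p4,p5}} {{p5,p6},{p2,p5,p6}}
  V15: {{p5},{p1,p2},{p1,p5},{p2,p5},{p4,p5},{p5,p6},{p1,p2,p5},{p2,p4,p5},{p2,p5,p6}}
  V23: {{p5},{p1,p5},{p2,p5},{p4,p5},{p5,p6},{p1,p2,p5},{p2,p4,p5},{p2,p5,p6}}
  V24: {{p1,p5},{p1,p2,p5}} {{p4,p5},{p2,p4,p5}} {{p5,p6},{p2,p5,p6}}
  V25: {{p5},{p1,p5},{p2,p5},{p4,p5},{p5,p6},{p1,p2,p5},{p2,p4,p5},{p2,p5,p6}}
  V34: {{p6},{p2,p6},{p5,p6},{p2,p5,p6}} {{p1,p5},{p1,p2,p5}} {{p4,p5},{p2,p4,p5}}
  V35: {{p5},{p6},{p1,p5},{p2,p5},{p2,p6},{p4,p5},{p5,p6},{p1,p2,p5},{p2,p4,p5},{p2,p5,p6}}
  V45: {{p6},{p2,p6},{p5,p6},{p2,p5,p6}} {{p1,p2},{p1,p5},{p1,p2,p5}} {{p2,p4},{p4,p5},{p2,p4,p5}}
  V123: {{p5},{p1,p5},{p2,p5},{p4,p5},{p5,p6},{p1,p2,p5},{p2,p4,p5},{p2,p5,p6}}
  V124: {{p1,p5},{p1,p2,p5}} {{p4,p5},{p2,p4,p5}} {{p5,p6},{p2,p5,p6}}
  V125: {{p5},{p1,p5},{p2,p5},{p4,p5},{p5,p6},{p1,p2,p5},{p2,p4,p5},{p2,p5,p6}}
  V134: {{p1,p5},{p1,p2,p5}} {{p4,p5},{p2,p4,p5}} {{p5,p6},{p2,p5,p6}}
  V135: {{p5},{p1,p5},{p2,p5},{p4,p5},{p5,p6},{p1,p2,p5},{p2,p4,p5},{p2,p5,p6}}
  V145: {{p1,p2},{p1,p5},{p1,p2,p5}} {{p4,p5},{p2,p4,p5}} {{p5,p6},{p2,p5,p6}}
  V234: {{p1,p5},{p1,p2,p5}} {{p4,p5},{p2,p4,p5}} {{p5,p6},{p2,p5,p6}}
  V235: {{p5},{p1,p5},{p2,p5},{p4,p5},{p5,p6},{p1,p2,p5},{p2,p4,p5},{p2,p5,p6}}
  V245: {{p1,p5},{p1,p2,p5}} {{p4,p5},{p2,p4,p5}} {{p5,p6},{p2,p5,p6}}
  V345: {{p6},{p2,p6},{p5,p6},{p2,p5,p6}} {{p1,p5},{p1,p2,p5}} {{p4,p5},{p2,p4,p5}}
  V1234: {{p1,p5},{p1,p2,p5}} {{p4,p5},{p2,p4,p5}} {{p5,p6},{p2,p5,p6}}
  V1235: {{p5},{p1,p5},{p2,p5},{p4,p5},{p5,p6},{p1,p2,p5},{p2,p4,p5},{p2,p5,p6}}
  V1245: {{p1,p5},{p1,p2,p5}} {{p4,p5},{p2,p4,p5}} {{p5,p6},{p2,p5,p6}}
  V1345: {{p1,p5},{p1,p2,p5}} {{p4,p5},{p2,p4,p5}} {{p5,p6},{p2,p5,p6}}
  V2345: {{p1,p5},{p1,p2,p5}} {{p4,p5},{p2,p4,p5}} {{p5,p6},{p2,p5,p6}}
  V12345: {{p1,p5},{p1,p2,p5}} {{p4,p5},{p2,p4,p5}} {{p5,p6},{p2,p5,p6}}
C dims 6,18,22,13; δ0: rk 5, SNF 1^5; δ1: rk 12, SNF 1^12; δ2: rk 10, SNF 1^10
degree 0: 6−5−0 = 1 → Ȟ^0 ≅ Z
degree 1: 18−12−5 = 1 → Ȟ^1 ≅ Z
degree 2: 22−10−12 = 0 → Ȟ^2 ≅ 0

Ȟ^0(U;F) ≅ Z,  Ȟ^1(U;F) ≅ Z,  Ȟ^2(U;F) ≅ 0


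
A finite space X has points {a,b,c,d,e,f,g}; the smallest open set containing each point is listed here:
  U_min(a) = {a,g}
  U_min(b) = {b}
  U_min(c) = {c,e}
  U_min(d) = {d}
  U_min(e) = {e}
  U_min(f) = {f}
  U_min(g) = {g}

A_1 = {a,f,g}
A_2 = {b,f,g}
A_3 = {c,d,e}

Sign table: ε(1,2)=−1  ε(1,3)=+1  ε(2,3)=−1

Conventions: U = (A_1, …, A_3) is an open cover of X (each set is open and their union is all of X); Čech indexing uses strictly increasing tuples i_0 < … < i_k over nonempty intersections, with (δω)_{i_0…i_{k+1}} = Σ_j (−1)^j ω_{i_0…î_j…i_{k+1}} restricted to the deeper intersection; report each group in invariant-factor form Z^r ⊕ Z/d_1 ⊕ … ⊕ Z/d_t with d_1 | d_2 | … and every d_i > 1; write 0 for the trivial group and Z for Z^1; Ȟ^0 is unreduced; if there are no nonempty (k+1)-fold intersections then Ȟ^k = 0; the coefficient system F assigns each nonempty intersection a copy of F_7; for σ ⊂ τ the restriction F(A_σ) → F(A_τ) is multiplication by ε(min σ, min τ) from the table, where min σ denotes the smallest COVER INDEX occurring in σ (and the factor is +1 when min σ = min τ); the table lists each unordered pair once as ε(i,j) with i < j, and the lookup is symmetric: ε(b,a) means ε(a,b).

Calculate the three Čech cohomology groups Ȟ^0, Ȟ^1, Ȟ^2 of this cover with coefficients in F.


Ȟ^0(U;F) ≅ Z/7 ⊕ Z/7, Ȟ^1(U;F) ≅ 0 and Ȟ^2(U;F) ≅ 0

nerve of the cover:
  A12={f,g}
C dims 3,1; δ0: rk_F7 1
Ȟ^0 = (3 − 1) − 0 = 2, so Ȟ^0 ≅ Z/7 ⊕ Z/7
Ȟ^1 = (1 − 0) − 1 = 0, so Ȟ^1 ≅ 0
Ȟ^2 = (0 − 0) − 0 = 0, so Ȟ^2 ≅ 0


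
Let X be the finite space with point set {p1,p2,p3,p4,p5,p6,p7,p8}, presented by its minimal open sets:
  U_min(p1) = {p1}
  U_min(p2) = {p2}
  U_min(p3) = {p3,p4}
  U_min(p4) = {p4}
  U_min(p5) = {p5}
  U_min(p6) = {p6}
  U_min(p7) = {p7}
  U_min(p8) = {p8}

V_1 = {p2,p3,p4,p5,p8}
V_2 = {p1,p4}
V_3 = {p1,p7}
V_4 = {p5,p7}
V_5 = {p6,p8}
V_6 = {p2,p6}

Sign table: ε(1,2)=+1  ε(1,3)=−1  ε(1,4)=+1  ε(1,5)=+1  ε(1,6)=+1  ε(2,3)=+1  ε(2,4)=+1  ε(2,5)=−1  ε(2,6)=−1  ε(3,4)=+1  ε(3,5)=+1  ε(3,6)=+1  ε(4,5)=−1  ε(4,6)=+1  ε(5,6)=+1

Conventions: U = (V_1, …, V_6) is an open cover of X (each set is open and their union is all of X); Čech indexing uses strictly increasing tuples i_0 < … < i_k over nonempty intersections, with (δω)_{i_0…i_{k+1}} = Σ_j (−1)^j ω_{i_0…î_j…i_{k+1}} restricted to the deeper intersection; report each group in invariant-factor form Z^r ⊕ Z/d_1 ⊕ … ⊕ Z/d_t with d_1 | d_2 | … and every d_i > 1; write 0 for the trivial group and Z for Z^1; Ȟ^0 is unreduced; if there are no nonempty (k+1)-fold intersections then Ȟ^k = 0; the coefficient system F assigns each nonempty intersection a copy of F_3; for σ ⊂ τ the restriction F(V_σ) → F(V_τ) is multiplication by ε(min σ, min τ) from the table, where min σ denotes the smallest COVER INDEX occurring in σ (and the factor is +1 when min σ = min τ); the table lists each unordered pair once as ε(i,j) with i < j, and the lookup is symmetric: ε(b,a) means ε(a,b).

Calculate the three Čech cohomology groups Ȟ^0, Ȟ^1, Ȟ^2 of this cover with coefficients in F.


Ȟ^0(U;F) ≅ Z/3,  Ȟ^1(U;F) ≅ Z/3 ⊕ Z/3,  Ȟ^2(U;F) ≅ 0

nerve of the cover:
  V12={p4} V14={p5} V15={p8} V16={p2} V23={p1} V34={p7} V56={p6}
C dims 6,7; δ0: rk_F3 5
Ȟ^0 = (6 − 5) − 0 = 1, so Ȟ^0 ≅ Z/3
Ȟ^1 = (7 − 0) − 5 = 2, so Ȟ^1 ≅ Z/3 ⊕ Z/3
Ȟ^2 = (0 − 0) − 0 = 0, so Ȟ^2 ≅ 0


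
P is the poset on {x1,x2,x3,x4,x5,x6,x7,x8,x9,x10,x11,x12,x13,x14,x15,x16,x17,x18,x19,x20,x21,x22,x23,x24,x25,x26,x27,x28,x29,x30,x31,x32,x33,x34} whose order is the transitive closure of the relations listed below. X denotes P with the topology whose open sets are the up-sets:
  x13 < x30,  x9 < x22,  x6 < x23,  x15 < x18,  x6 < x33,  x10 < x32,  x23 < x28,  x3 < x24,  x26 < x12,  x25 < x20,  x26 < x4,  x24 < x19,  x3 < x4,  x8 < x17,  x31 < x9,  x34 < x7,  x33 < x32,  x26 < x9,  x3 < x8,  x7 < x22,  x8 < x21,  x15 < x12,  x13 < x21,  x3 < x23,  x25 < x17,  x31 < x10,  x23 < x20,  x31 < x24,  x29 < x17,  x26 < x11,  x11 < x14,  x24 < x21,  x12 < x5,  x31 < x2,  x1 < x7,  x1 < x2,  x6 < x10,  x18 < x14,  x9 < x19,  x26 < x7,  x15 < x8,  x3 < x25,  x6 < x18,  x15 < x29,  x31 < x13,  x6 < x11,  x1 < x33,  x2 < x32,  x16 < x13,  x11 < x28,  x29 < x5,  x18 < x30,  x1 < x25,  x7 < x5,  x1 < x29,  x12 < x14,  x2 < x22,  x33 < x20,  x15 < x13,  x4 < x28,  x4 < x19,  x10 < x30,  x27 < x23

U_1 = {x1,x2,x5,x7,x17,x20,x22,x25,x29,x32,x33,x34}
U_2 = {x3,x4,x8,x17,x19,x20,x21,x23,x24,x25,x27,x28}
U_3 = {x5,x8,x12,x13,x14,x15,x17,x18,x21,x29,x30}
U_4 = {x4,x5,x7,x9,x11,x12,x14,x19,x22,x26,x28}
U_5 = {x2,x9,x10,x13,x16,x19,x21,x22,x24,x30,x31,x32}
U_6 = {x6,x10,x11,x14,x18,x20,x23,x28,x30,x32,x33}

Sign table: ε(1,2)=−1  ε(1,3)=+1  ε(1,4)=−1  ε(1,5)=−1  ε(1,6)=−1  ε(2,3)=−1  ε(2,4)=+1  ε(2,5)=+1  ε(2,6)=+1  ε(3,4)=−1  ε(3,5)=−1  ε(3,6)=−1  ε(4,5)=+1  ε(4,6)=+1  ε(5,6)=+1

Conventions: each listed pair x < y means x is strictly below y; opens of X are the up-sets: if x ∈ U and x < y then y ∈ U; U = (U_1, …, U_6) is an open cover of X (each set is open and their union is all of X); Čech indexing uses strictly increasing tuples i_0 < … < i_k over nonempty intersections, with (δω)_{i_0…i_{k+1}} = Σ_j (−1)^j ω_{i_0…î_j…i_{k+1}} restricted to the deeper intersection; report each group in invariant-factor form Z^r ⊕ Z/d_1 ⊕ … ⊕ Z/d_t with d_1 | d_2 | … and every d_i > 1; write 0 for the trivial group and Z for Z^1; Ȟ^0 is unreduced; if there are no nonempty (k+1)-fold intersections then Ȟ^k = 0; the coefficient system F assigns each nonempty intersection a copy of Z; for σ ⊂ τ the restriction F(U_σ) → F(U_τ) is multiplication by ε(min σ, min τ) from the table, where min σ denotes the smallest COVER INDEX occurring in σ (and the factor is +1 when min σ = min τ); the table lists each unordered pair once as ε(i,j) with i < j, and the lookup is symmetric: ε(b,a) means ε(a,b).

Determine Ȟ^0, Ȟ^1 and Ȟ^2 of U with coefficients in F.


nonempty overlaps:
  U12={x17,x20,x25} U13={x5,x17,x29} U14={x5,x7,x22} U15={x2,x22,x32} U16={x20,x32,x33} U23={x8,x17,x21} U24={x4,x19,x28} U25={x19,x21,x24} U26={x20,x23,x28} U34={x5,x12,x14} U35={x13,x21,x30} U36={x14,x18,x30} U45={x9,x19,x22} U46={x11,x14,x28} U56={x10,x30,x32}
  U123={x17} U126={x20} U134={x5} U145={x22} U156={x32} U235={x21} U245={x19} U246={x28} U346={x14} U356={x30}
C dims 6,15,10; δ0: rk 5, SNF 1^5; δ1: rk 10, SNF 1^9·2
degree 0: 6−5−0 = 1 → Ȟ^0 ≅ Z
degree 1: 15−10−5 = 0 → Ȟ^1 ≅ 0
degree 2: 10−0−10 = 0 plus torsion [2] → Ȟ^2 ≅ Z/2

Ȟ^0(U;F) ≅ Z; Ȟ^1(U;F) ≅ 0; Ȟ^2(U;F) ≅ Z/2


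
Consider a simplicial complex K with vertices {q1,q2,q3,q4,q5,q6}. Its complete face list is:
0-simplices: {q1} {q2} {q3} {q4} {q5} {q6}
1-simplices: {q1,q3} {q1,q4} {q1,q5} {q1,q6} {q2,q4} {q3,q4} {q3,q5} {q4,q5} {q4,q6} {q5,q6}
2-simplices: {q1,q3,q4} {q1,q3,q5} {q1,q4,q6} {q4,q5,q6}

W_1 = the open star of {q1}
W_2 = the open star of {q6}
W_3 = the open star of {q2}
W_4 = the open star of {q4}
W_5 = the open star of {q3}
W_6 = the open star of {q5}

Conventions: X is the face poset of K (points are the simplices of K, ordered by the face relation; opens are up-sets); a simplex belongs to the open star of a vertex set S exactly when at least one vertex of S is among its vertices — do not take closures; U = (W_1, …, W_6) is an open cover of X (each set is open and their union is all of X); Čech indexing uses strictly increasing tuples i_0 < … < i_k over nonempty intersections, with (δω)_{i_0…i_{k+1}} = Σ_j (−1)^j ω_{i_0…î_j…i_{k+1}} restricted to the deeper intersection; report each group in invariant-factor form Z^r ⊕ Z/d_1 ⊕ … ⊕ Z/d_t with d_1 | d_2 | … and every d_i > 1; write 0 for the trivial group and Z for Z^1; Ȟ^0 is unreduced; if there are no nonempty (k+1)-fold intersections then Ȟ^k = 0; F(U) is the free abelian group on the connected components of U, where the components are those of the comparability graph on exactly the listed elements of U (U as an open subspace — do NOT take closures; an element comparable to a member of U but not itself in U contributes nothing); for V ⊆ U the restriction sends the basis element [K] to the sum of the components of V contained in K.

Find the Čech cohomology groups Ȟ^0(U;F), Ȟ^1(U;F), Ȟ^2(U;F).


Ȟ^0 ≅ Z,  Ȟ^1 ≅ Z,  Ȟ^2 ≅ 0

intersection data:
  W1={{q1},{q1,q3},{q1,q4},{q1,q5},{q1,q6},{q1,q3,q4},{q1,q3,q5},{q1,q4,q6}} W2={{q6},{q1,q6},{q4,q6},{q5,q6},{q1,q4,q6},{q4,q5,q6}} W3={{q2},{q2,q4}} W4={{q4},{q1,q4},{q2,q4},{q3,q4},{q4,q5},{q4,q6},{q1,q3,q4},{q1,q4,q6},{q4,q5,q6}} W5={{q3},{q1,q3},{q3,q4},{q3,q5},{q1,q3,q4},{q1,q3,q5}} W6={{q5},{q1,q5},{q3,q5},{q4,q5},{q5,q6},{q1,q3,q5},{q4,q5,q6}}
  W12={{q1,q6},{q1,q4,q6}} W14={{q1,q4},{q1,q3,q4},{q1,q4,q6}} W15={{q1,q3},{q1,q3,q4},{q1,q3,q5}} W16={{q1,q5},{q1,q3,q5}} W24={{q4,q6},{q1,q4,q6},{q4,q5,q6}} W26={{q5,q6},{q4,q5,q6}} W34={{q2,q4}} W45={{q3,q4},{q1,q3,q4}} W46={{q4,q5},{q4,q5,q6}} W56={{q3,q5},{q1,q3,q5}}
  W124={{q1,q4,q6}} W145={{q1,q3,q4}} W156={{q1,q3,q5}} W246={{q4,q5,q6}}
components per intersection:
  W1: {{q1},{q1,q3},{q1,q4},{q1,q5},{q1,q6},{q1,q3,q4},{q1,q3,q5},{q1,q4,q6}}
  W2: {{q6},{q1,q6},{q4,q6},{q5,q6},{q1,q4,q6},{q4,q5,q6}}
  W3: {{q2},{q2,q4}}
  W4: {{q4},{q1,q4},{q2,q4},{q3,q4},{q4,q5},{q4,q6},{q1,q3,q4},{q1,q4,q6},{q4,q5,q6}}
  W5: {{q3},{q1,q3},{q3,q4},{q3,q5},{q1,q3,q4},{q1,q3,q5}}
  W6: {{q5},{q1,q5},{q3,q5},{q4,q5},{q5,q6},{q1,q3,q5},{q4,q5,q6}}
  W12: {{q1,q6},{q1,q4,q6}}
  W14: {{q1,q4},{q1,q3,q4},{q1,q4,q6}}
  W15: {{q1,q3},{q1,q3,q4},{q1,q3,q5}}
  W16: {{q1,q5},{q1,q3,q5}}
  W24: {{q4,q6},{q1,q4,q6},{q4,q5,q6}}
  W26: {{q5,q6},{q4,q5,q6}}
  W34: {{q2,q4}}
  W45: {{q3,q4},{q1,q3,q4}}
  W46: {{q4,q5},{q4,q5,q6}}
  W56: {{q3,q5},{q1,q3,q5}}
  W124: {{q1,q4,q6}}
  W145: {{q1,q3,q4}}
  W156: {{q1,q3,q5}}
  W246: {{q4,q5,q6}}
C dims 6,10,4; δ0: rk 5, SNF 1^5; δ1: rk 4, SNF 1^4
Ȟ^0 = (6 − 5) − 0 = 1, so Ȟ^0 ≅ Z
Ȟ^1 = (10 − 4) − 5 = 1, so Ȟ^1 ≅ Z
Ȟ^2 = (4 − 0) − 4 = 0, so Ȟ^2 ≅ 0


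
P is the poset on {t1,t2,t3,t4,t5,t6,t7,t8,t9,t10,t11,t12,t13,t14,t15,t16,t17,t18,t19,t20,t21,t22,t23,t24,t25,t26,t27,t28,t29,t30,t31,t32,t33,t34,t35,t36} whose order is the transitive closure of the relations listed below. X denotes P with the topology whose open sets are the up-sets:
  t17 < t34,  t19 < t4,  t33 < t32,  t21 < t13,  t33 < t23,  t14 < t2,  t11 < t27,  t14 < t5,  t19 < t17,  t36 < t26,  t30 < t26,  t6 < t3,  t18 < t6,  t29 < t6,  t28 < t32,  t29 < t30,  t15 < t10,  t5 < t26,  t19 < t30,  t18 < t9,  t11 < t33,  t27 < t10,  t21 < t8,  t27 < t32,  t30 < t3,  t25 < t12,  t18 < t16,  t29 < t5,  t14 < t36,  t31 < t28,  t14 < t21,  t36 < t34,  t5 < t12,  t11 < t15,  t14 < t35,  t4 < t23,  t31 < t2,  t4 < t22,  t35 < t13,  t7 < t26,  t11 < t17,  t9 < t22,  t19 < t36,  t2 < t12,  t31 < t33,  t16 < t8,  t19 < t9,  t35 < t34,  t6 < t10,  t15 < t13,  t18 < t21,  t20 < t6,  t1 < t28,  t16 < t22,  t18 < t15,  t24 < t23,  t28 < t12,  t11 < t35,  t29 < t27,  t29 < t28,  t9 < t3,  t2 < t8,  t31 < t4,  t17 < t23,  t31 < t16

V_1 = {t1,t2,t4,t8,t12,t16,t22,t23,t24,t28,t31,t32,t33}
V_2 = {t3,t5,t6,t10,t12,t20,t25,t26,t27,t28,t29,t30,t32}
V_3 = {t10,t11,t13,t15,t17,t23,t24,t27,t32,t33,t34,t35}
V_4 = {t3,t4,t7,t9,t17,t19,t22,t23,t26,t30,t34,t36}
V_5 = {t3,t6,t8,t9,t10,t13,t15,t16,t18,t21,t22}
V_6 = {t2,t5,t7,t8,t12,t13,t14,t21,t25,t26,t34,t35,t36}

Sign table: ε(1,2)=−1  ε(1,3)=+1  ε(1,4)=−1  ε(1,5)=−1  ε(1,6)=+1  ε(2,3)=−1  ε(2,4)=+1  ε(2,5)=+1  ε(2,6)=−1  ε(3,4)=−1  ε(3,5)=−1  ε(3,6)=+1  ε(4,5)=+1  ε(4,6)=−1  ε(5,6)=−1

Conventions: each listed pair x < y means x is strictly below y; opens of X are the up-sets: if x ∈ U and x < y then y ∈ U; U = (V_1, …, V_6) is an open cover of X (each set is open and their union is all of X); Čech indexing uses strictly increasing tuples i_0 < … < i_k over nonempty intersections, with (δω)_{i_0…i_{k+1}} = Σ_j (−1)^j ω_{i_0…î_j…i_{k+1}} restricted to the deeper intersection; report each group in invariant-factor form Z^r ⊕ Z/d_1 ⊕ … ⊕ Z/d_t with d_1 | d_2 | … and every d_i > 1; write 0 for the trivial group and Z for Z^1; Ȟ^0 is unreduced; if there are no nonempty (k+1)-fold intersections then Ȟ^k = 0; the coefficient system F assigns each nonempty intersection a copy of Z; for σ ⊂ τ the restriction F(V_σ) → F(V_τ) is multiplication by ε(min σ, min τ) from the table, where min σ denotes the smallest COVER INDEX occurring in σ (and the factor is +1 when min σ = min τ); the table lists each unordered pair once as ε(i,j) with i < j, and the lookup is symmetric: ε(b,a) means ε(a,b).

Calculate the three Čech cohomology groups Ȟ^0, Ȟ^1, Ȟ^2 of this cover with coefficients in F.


nonempty overlaps:
  V12={t12,t28,t32} V13={t23,t24,t32,t33} V14={t4,t22,t23} V15={t8,t16,t22} V16={t2,t8,t12} V23={t10,t27,t32} V24={t3,t26,t30} V25={t3,t6,t10} V26={t5,t12,t25,t26} V34={t17,t23,t34} V35={t10,t13,t15} V36={t13,t34,t35} V45={t3,t9,t22} V46={t7,t26,t34,t36} V56={t8,t13,t21}
  V123={t32} V126={t12} V134={t23} V145={t22} V156={t8} V235={t10} V245={t3} V246={t26} V346={t34} V356={t13}
C dims 6,15,10; δ0: rk 5, SNF 1^5; δ1: rk 10, SNF 1^9·2
degree 0: 6−5−0 = 1 → Ȟ^0 ≅ Z
degree 1: 15−10−5 = 0 → Ȟ^1 ≅ 0
degree 2: 10−0−10 = 0 plus torsion [2] → Ȟ^2 ≅ Z/2

Ȟ^0(U;F) ≅ Z,  Ȟ^1(U;F) ≅ 0,  Ȟ^2(U;F) ≅ Z/2
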